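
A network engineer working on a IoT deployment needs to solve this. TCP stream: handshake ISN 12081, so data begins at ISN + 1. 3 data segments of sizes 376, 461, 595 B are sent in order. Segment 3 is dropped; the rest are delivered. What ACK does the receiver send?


SYN uses sequence number 12081; first data byte = ISN + 1 = 12082.
Segment 1: SEQ = 12082, len = 376 B, covers [12082, 12457]
Segment 2: SEQ = 12458, len = 461 B, covers [12458, 12918]
Segment 3: SEQ = 12919, len = 595 B, covers [12919, 13513] [LOST]
In-order data received: bytes [12082, 12918] (segments 1..2).
Segment 3 missing -> gap begins at byte 12919.
Cumulative ACK = next expected in-order byte = 12082 + 376 + 461 = 12919

12919


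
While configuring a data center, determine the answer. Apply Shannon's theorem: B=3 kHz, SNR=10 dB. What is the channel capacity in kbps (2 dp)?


Given: B = 3 kHz, SNR = 10 dB
SNR linear = 10^(10/10) = 10
1 + SNR = 11
log2(11) = 3.4594316186
C = 3 * 1000 * 3.4594316186 = 10378.2949 bps
C = 10.378295 kbps -> 10.38 kbps (2 dp)

10.38


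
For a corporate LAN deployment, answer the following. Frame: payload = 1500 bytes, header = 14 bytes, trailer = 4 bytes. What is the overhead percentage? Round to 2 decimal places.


Given: payload = 1500 B, header = 14 B, trailer = 4 B
Overhead bytes = header + trailer = 14 + 4 = 18
Total frame = payload + overhead = 1500 + 18 = 1518
Overhead % = 18 / 1518 * 100 = 1.1858% -> 1.19% (2 dp)

1.19


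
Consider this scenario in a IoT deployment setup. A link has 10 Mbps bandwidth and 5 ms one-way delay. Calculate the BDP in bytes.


Given: bandwidth = 10 Mbps, delay = 5 ms
BDP in bits = 10 * 10^6 * 5 / 1000
BDP in bits = 50000
BDP in bytes = 50000 / 8 = 6250

6250


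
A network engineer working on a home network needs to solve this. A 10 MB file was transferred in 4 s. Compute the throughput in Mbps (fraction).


Given: file = 10 MB, time = 4 s
File in Mb = 10 * 8 = 80 Mb
Throughput = 80 / 4 Mbps
Throughput = 20 Mbps

20


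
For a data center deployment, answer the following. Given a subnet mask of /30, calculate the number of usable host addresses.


Given: subnet mask /30
Host bits = 32 - 30 = 2
Total addresses = 2^2 = 4
Usable hosts = 4 - 2 (network + broadcast) = 2

2


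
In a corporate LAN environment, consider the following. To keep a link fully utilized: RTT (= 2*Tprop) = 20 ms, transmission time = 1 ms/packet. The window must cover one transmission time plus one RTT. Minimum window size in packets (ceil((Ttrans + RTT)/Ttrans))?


Given: Ttrans = 1 ms, RTT = 20 ms (= 2 * Tprop, Tprop = 10 ms)
Time until first ACK returns = Ttrans + RTT = 1 + 20 = 21 ms
Need W * Ttrans >= Ttrans + RTT  ->  W >= (Ttrans + RTT) / Ttrans
(Ttrans + RTT) / Ttrans = 21 / 1 = 21
W_min = ceil(21) = 21

21


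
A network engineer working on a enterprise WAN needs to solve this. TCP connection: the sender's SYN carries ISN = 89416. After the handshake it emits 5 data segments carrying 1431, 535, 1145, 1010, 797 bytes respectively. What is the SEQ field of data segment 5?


The SYN occupies sequence number ISN = 89416, so the first data byte is ISN + 1 = 89417.
SEQ of data segment i = (ISN + 1) + sum of payload sizes of segments 1..i-1.
Segment 1: SEQ = 89417, payload = 1431 bytes
Segment 2: SEQ = 90848, payload = 535 bytes
Segment 3: SEQ = 91383, payload = 1145 bytes
Segment 4: SEQ = 92528, payload = 1010 bytes
Segment 5: SEQ = 93538, payload = 797 bytes
SEQ of segment 5 = 89417 + 1431 + 535 + 1145 + 1010 = 93538

93538


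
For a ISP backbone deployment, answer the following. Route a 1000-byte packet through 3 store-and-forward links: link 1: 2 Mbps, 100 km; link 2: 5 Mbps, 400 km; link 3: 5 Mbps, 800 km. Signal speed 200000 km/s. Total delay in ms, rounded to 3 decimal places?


Packet = 1000 bytes = 8000 bits. Store-and-forward: sum (t_trans + t_prop) per link.
Link 1: t_trans = 8000/(2*10^6) s = 4.0000 ms; t_prop = 100/200000 s = 0.5000 ms; subtotal = 4.5000 ms
Link 2: t_trans = 8000/(5*10^6) s = 1.6000 ms; t_prop = 400/200000 s = 2.0000 ms; subtotal = 3.6000 ms
Link 3: t_trans = 8000/(5*10^6) s = 1.6000 ms; t_prop = 800/200000 s = 4.0000 ms; subtotal = 5.6000 ms
End-to-end = 4.5000 + 3.6000 + 5.6000 = 13.7000 ms -> 13.700 ms (3 dp)

13.700


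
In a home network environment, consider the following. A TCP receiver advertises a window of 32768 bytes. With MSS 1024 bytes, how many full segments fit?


Given: RWND = 32768 bytes, MSS = 1024 bytes
Full segments = floor(RWND / MSS)
Full segments = floor(32768 / 1024)
Full segments = floor(32.0) = 32

32


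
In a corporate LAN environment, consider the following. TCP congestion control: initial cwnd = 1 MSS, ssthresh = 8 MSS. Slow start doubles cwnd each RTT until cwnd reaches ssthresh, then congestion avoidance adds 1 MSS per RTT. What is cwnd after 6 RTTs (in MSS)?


RTT 0: cwnd = 1 MSS (initial)
RTT 1: cwnd = 2 MSS (slow start, doubled)
RTT 2: cwnd = 4 MSS (slow start, doubled)
RTT 3: cwnd = 8 MSS (slow start, doubled)
RTT 4: cwnd = 9 MSS (congestion avoidance, +1)
RTT 5: cwnd = 10 MSS (congestion avoidance, +1)
RTT 6: cwnd = 11 MSS (congestion avoidance, +1)

11


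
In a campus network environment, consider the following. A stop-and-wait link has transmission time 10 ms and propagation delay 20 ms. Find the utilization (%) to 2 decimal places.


Given: Ttrans = 10 ms, Tprop = 20 ms
RTT = 2 * Tprop = 2 * 20 = 40 ms
U = Ttrans / (Ttrans + RTT)
U = 10 / (10 + 40)
U = 10 / 50 = 0.2
U% = 20.00%

20.00


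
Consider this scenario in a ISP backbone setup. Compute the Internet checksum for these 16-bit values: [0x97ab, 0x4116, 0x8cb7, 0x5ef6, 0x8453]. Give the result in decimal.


Given words: [0x97ab, 0x4116, 0x8cb7, 0x5ef6, 0x8453]
Step 1: Sum all words
Raw sum = 38827 + 16662 + 36023 + 24310 + 33875 = 149697
Step 2: Fold carry: (18625 + 2) = 18627
One's complement = ~18627 & 0xFFFF = 46908

46908


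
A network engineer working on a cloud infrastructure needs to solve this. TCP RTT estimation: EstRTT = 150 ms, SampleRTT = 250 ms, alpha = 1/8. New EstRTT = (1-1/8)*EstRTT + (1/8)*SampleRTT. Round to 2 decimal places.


Given: EstRTT = 150 ms, SampleRTT = 250 ms, alpha = 1/8
New EstRTT = (1 - alpha) * EstRTT + alpha * SampleRTT
(7/8) * 150 = 131.25
(1/8) * 250 = 31.25
New EstRTT = 131.25 + 31.25 = 162.5 ms -> 162.50 ms (2 dp)

162.50


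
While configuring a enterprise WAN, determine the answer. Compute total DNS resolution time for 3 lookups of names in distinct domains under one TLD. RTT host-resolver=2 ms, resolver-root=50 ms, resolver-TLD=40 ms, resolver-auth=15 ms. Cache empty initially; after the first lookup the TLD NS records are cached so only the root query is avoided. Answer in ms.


Lookup 1 (cold cache): local + root + TLD + auth = 2 + 50 + 40 + 15 = 107 ms
Lookups 2..3 (TLD NS cached -> skip root; new domain -> still ask TLD and auth): local + TLD + auth = 2 + 40 + 15 = 57 ms each
Remaining 2 lookups: 2 * 57 = 114 ms
Total = 107 + 114 = 221 ms

221


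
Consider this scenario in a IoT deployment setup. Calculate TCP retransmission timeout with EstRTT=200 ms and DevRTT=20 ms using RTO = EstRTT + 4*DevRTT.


Given: EstRTT = 200 ms, DevRTT = 20 ms
Timeout = EstRTT + 4 * DevRTT
4 * DevRTT = 4 * 20 = 80
Timeout = 200 + 80 = 280 ms

280


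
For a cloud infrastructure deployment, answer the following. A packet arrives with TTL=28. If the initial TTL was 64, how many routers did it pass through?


Given: initial TTL = 64, received TTL = 28
Hops = initial TTL - received TTL
Hops = 64 - 28 = 36

36


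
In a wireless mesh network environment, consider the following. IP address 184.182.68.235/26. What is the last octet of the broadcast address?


Given: IP = 184.182.68.235, prefix = /26
Host bits = 32 - 26 = 6
Network last octet = 235 AND mask = 192
Host part size = 2^6 - 1 = 63
Broadcast last octet = 192 OR 63 = 255

255


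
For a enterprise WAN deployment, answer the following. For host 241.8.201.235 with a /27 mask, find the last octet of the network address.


Given: IP = 241.8.201.235, prefix = /27
Subnet mask = 255.255.255.224
Last octet of IP: 235
Last octet of mask: 224
Network last octet = 235 AND 224 = 224

224


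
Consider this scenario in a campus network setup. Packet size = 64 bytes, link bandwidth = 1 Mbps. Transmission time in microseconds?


Given: packet = 64 bytes, bandwidth = 1 Mbps
Packet in bits = 64 * 8 = 512 bits
Bandwidth = 1 * 10^6 = 1000000 bps
Time = 512 / 1000000 seconds
Time in us = 512 * 10^6 / 1000000 = 512

512


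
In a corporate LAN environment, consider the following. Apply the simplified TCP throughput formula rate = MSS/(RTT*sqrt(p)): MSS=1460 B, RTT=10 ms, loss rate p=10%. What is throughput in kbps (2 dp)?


Given: MSS = 1460 bytes, RTT = 10 ms, loss = 10%
RTT in seconds = 10 / 1000 = 0.01
Loss rate = 10% = 0.1
sqrt(loss) = sqrt(0.1) = 0.316227766017
Throughput (bytes/s) = 1460 / (0.01 * 0.316227766017) = 461692.5384
Throughput (kbps) = 461692.5384 * 8 / 1000 = 3693.540307 -> 3693.54 kbps (2 dp)

3693.54


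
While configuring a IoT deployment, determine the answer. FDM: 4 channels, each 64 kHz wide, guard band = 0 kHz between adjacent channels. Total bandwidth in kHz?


Given: 4 channels, 64 kHz each, guard = 0 kHz
Channel bandwidth = 4 * 64 = 256 kHz
Guard bands = 3 gaps * 0 kHz = 0 kHz
Total = 256 + 0 = 256 kHz

256


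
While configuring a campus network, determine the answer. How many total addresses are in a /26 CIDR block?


Given: CIDR prefix /26
Host bits = 32 - 26 = 6
Total addresses = 2^6 = 64

64


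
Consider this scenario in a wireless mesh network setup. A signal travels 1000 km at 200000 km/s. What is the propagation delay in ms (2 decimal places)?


Given: distance = 1000 km, speed = 200000 km/s
Delay = distance / speed = 1000 / 200000 seconds
Delay in ms = 1000 * 1000 / 200000
Delay = 5.0000 ms
Rounded to 2 dp = 5.00 ms

5.00


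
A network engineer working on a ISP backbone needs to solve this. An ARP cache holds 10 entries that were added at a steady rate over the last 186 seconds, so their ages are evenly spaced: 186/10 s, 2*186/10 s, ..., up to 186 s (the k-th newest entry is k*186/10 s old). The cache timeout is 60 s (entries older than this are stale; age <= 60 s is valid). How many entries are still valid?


Ages are k * 186/10 s for k = 1..10 (spacing = 18.6000 s).
Entry k is valid iff k * 186/10 <= 60 iff k <= 10 * 60 / 186 = 3.2258
n_valid = floor(3.2258) = 3
(n_stale = 10 - 3 = 7)

3


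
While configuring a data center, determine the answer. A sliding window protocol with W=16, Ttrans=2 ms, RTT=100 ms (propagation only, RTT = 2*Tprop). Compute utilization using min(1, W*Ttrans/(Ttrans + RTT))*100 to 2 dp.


Given: W = 16, Ttrans = 2 ms, RTT = 100 ms (= 2 * Tprop, Tprop = 50 ms)
Cycle time = Ttrans + RTT = 2 + 100 = 102 ms (first packet sent until its ACK returns)
W * Ttrans = 16 * 2 = 32 ms of sending per cycle
W * Ttrans / (Ttrans + RTT) = 32 / 102 = 0.313725
U = min(1, 0.313725) = 0.313725
U% = 31.37%

31.37


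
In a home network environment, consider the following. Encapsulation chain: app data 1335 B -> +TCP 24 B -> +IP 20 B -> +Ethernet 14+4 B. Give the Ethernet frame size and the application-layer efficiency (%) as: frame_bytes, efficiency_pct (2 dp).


TCP segment = 1335 + 24 = 1359 B
IP packet = 1359 + 20 = 1379 B
Ethernet frame = 1379 + 14 + 4 = 1397 B
Efficiency = app / frame = 1335 / 1397 = 0.955619 = 95.5619% -> 95.56% (2 dp)

1397, 95.56


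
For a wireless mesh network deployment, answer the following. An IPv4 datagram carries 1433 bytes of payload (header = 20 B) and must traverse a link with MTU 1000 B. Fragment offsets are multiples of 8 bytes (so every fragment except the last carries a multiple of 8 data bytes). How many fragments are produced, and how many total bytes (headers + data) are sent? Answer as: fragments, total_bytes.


Max data per non-final fragment = floor((MTU - header)/8)*8 = floor((1000 - 20)/8)*8 = floor(980/8)*8 = 976 B
Final fragment needs no 8-byte alignment: it can carry up to MTU - header = 980 B
Non-final fragments needed = ceil((payload - 980) / 976) = ceil(453/976) = ceil(0.4641) = 1
Number of fragments = 1 + 1 = 2
Fragment sizes (data): 1 * 976 B + 457 B (last, 457 <= 980 OK)
Total bytes sent = payload + n_frags * header = 1433 + 2*20 = 1433 + 40 = 1473 B

2, 1473


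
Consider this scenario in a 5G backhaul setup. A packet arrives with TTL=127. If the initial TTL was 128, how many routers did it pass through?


Given: initial TTL = 128, received TTL = 127
Hops = initial TTL - received TTL
Hops = 128 - 127 = 1

1


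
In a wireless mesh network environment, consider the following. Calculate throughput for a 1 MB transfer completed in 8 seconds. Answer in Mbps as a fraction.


Given: file = 1 MB, time = 8 s
File in Mb = 1 * 8 = 8 Mb
Throughput = 8 / 8 Mbps
Throughput = 1 Mbps

1


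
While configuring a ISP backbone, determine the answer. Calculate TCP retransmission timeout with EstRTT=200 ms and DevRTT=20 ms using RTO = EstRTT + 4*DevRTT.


Given: EstRTT = 200 ms, DevRTT = 20 ms
Timeout = EstRTT + 4 * DevRTT
4 * DevRTT = 4 * 20 = 80
Timeout = 200 + 80 = 280 ms

280


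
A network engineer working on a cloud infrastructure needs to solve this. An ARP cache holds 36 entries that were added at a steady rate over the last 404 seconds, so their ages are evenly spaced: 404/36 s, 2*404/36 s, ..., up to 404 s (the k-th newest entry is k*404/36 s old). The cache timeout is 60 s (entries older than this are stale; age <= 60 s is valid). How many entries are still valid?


Ages are k * 404/36 s for k = 1..36 (spacing = 11.2222 s).
Entry k is valid iff k * 404/36 <= 60 iff k <= 36 * 60 / 404 = 5.3465
n_valid = floor(5.3465) = 5
(n_stale = 36 - 5 = 31)

5


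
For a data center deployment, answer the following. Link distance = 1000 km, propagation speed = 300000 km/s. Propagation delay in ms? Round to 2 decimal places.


Given: distance = 1000 km, speed = 300000 km/s
Delay = distance / speed = 1000 / 300000 seconds
Delay in ms = 1000 * 1000 / 300000
Delay = 3.3333 ms
Rounded to 2 dp = 3.33 ms

3.33


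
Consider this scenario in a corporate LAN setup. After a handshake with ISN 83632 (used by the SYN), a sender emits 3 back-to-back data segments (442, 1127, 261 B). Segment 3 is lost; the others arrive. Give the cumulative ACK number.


SYN uses sequence number 83632; first data byte = ISN + 1 = 83633.
Segment 1: SEQ = 83633, len = 442 B, covers [83633, 84074]
Segment 2: SEQ = 84075, len = 1127 B, covers [84075, 85201]
Segment 3: SEQ = 85202, len = 261 B, covers [85202, 85462] [LOST]
In-order data received: bytes [83633, 85201] (segments 1..2).
Segment 3 missing -> gap begins at byte 85202.
Cumulative ACK = next expected in-order byte = 83633 + 442 + 1127 = 85202

85202


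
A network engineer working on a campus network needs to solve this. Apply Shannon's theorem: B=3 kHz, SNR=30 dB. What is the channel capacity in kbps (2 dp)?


Given: B = 3 kHz, SNR = 30 dB
SNR linear = 10^(30/10) = 1000
1 + SNR = 1001
log2(1001) = 9.9672262588
C = 3 * 1000 * 9.9672262588 = 29901.6788 bps
C = 29.901679 kbps -> 29.90 kbps (2 dp)

29.90


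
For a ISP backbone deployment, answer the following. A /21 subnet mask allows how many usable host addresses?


Given: subnet mask /21
Host bits = 32 - 21 = 11
Total addresses = 2^11 = 2048
Usable hosts = 2048 - 2 (network + broadcast) = 2046

2046


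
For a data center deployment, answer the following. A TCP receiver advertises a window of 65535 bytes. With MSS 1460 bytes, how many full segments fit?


Given: RWND = 65535 bytes, MSS = 1460 bytes
Full segments = floor(RWND / MSS)
Full segments = floor(65535 / 1460)
Full segments = floor(44.887) = 44

44


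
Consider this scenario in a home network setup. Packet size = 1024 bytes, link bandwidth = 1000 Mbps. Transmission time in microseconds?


Given: packet = 1024 bytes, bandwidth = 1000 Mbps
Packet in bits = 1024 * 8 = 8192 bits
Bandwidth = 1000 * 10^6 = 1000000000 bps
Time = 8192 / 1000000000 seconds
Time in us = 8192 * 10^6 / 1000000000 = 8.192

8.192


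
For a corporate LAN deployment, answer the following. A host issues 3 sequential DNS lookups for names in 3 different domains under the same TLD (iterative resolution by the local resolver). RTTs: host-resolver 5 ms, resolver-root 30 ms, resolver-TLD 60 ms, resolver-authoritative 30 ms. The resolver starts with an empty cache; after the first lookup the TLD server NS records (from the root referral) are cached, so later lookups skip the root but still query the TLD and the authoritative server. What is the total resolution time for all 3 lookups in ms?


Lookup 1 (cold cache): local + root + TLD + auth = 5 + 30 + 60 + 30 = 125 ms
Lookups 2..3 (TLD NS cached -> skip root; new domain -> still ask TLD and auth): local + TLD + auth = 5 + 60 + 30 = 95 ms each
Remaining 2 lookups: 2 * 95 = 190 ms
Total = 125 + 190 = 315 ms

315


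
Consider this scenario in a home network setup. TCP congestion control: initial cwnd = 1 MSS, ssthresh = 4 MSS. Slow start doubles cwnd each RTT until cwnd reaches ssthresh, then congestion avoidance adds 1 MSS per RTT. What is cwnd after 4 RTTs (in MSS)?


RTT 0: cwnd = 1 MSS (initial)
RTT 1: cwnd = 2 MSS (slow start, doubled)
RTT 2: cwnd = 4 MSS (slow start, doubled)
RTT 3: cwnd = 5 MSS (congestion avoidance, +1)
RTT 4: cwnd = 6 MSS (congestion avoidance, +1)

6


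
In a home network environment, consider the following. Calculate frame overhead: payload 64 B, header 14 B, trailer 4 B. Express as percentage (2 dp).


Given: payload = 64 B, header = 14 B, trailer = 4 B
Overhead bytes = header + trailer = 14 + 4 = 18
Total frame = payload + overhead = 64 + 18 = 82
Overhead % = 18 / 82 * 100 = 21.9512% -> 21.95% (2 dp)

21.95


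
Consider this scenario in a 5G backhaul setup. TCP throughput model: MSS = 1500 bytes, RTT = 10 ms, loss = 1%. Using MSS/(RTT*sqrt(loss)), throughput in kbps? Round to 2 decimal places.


Given: MSS = 1500 bytes, RTT = 10 ms, loss = 1%
RTT in seconds = 10 / 1000 = 0.01
Loss rate = 1% = 0.01
sqrt(loss) = sqrt(0.01) = 0.1
Throughput (bytes/s) = 1500 / (0.01 * 0.1) = 1500000.0000
Throughput (kbps) = 1500000.0000 * 8 / 1000 = 12000.000000 -> 12000.00 kbps (2 dp)

12000.00


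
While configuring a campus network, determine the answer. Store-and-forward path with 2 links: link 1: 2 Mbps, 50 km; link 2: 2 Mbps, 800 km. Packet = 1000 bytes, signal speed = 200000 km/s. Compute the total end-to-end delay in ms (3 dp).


Packet = 1000 bytes = 8000 bits. Store-and-forward: sum (t_trans + t_prop) per link.
Link 1: t_trans = 8000/(2*10^6) s = 4.0000 ms; t_prop = 50/200000 s = 0.2500 ms; subtotal = 4.2500 ms
Link 2: t_trans = 8000/(2*10^6) s = 4.0000 ms; t_prop = 800/200000 s = 4.0000 ms; subtotal = 8.0000 ms
End-to-end = 4.2500 + 8.0000 = 12.2500 ms -> 12.250 ms (3 dp)

12.250


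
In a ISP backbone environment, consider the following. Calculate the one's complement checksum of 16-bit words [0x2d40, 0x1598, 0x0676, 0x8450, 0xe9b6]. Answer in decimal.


Given words: [0x2d40, 0x1598, 0x0676, 0x8450, 0xe9b6]
Step 1: Sum all words
Raw sum = 11584 + 5528 + 1654 + 33872 + 59830 = 112468
Step 2: Fold carry: (46932 + 1) = 46933
One's complement = ~46933 & 0xFFFF = 18602

18602


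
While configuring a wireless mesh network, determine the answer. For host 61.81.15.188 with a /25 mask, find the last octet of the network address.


Given: IP = 61.81.15.188, prefix = /25
Subnet mask = 255.255.255.128
Last octet of IP: 188
Last octet of mask: 128
Network last octet = 188 AND 128 = 128

128


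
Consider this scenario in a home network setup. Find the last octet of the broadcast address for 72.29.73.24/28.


Given: IP = 72.29.73.24, prefix = /28
Host bits = 32 - 28 = 4
Network last octet = 24 AND mask = 16
Host part size = 2^4 - 1 = 15
Broadcast last octet = 16 OR 15 = 31

31


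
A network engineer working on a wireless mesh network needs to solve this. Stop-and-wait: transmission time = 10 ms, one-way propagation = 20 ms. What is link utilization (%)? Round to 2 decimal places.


Given: Ttrans = 10 ms, Tprop = 20 ms
RTT = 2 * Tprop = 2 * 20 = 40 ms
U = Ttrans / (Ttrans + RTT)
U = 10 / (10 + 40)
U = 10 / 50 = 0.2
U% = 20.00%

20.00


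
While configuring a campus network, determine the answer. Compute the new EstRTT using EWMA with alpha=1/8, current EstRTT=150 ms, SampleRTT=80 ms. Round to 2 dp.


Given: EstRTT = 150 ms, SampleRTT = 80 ms, alpha = 1/8
New EstRTT = (1 - alpha) * EstRTT + alpha * SampleRTT
(7/8) * 150 = 131.25
(1/8) * 80 = 10
New EstRTT = 131.25 + 10 = 141.25 ms -> 141.25 ms (2 dp)

141.25


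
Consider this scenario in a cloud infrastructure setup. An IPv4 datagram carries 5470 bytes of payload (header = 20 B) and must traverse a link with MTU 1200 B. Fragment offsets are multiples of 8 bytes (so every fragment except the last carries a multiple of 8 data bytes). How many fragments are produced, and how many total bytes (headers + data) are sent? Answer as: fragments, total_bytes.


Max data per non-final fragment = floor((MTU - header)/8)*8 = floor((1200 - 20)/8)*8 = floor(1180/8)*8 = 1176 B
Final fragment needs no 8-byte alignment: it can carry up to MTU - header = 1180 B
Non-final fragments needed = ceil((payload - 1180) / 1176) = ceil(4290/1176) = ceil(3.6480) = 4
Number of fragments = 4 + 1 = 5
Fragment sizes (data): 4 * 1176 B + 766 B (last, 766 <= 1180 OK)
Total bytes sent = payload + n_frags * header = 5470 + 5*20 = 5470 + 100 = 5570 B

5, 5570


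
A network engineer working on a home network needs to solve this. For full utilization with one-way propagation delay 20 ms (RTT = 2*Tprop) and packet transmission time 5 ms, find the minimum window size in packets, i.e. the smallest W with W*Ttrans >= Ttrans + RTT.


Given: Ttrans = 5 ms, RTT = 40 ms (= 2 * Tprop, Tprop = 20 ms)
Time until first ACK returns = Ttrans + RTT = 5 + 40 = 45 ms
Need W * Ttrans >= Ttrans + RTT  ->  W >= (Ttrans + RTT) / Ttrans
(Ttrans + RTT) / Ttrans = 45 / 5 = 9
W_min = ceil(9) = 9

9


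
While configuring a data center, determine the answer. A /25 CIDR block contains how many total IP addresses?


Given: CIDR prefix /25
Host bits = 32 - 25 = 7
Total addresses = 2^7 = 128

128


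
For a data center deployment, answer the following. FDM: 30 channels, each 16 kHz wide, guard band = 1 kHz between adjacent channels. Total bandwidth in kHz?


Given: 30 channels, 16 kHz each, guard = 1 kHz
Channel bandwidth = 30 * 16 = 480 kHz
Guard bands = 29 gaps * 1 kHz = 29 kHz
Total = 480 + 29 = 509 kHz

509


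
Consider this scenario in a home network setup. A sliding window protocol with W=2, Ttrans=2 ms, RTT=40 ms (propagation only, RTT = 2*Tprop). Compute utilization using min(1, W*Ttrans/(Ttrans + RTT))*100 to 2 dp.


Given: W = 2, Ttrans = 2 ms, RTT = 40 ms (= 2 * Tprop, Tprop = 20 ms)
Cycle time = Ttrans + RTT = 2 + 40 = 42 ms (first packet sent until its ACK returns)
W * Ttrans = 2 * 2 = 4 ms of sending per cycle
W * Ttrans / (Ttrans + RTT) = 4 / 42 = 0.095238
U = min(1, 0.095238) = 0.095238
U% = 9.52%

9.52


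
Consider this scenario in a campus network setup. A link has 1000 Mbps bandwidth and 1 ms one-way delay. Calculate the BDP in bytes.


Given: bandwidth = 1000 Mbps, delay = 1 ms
BDP in bits = 1000 * 10^6 * 1 / 1000
BDP in bits = 1000000
BDP in bytes = 1000000 / 8 = 125000

125000


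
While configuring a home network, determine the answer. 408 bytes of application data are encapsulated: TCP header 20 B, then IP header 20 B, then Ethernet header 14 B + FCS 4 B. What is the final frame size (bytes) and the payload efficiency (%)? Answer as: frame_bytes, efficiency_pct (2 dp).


TCP segment = 408 + 20 = 428 B
IP packet = 428 + 20 = 448 B
Ethernet frame = 448 + 14 + 4 = 466 B
Efficiency = app / frame = 408 / 466 = 0.875536 = 87.5536% -> 87.55% (2 dp)

466, 87.55


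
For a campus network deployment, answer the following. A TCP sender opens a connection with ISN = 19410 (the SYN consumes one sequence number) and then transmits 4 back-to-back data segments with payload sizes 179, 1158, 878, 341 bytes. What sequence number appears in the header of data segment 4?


The SYN occupies sequence number ISN = 19410, so the first data byte is ISN + 1 = 19411.
SEQ of data segment i = (ISN + 1) + sum of payload sizes of segments 1..i-1.
Segment 1: SEQ = 19411, payload = 179 bytes
Segment 2: SEQ = 19590, payload = 1158 bytes
Segment 3: SEQ = 20748, payload = 878 bytes
Segment 4: SEQ = 21626, payload = 341 bytes
SEQ of segment 4 = 19411 + 179 + 1158 + 878 = 21626

21626


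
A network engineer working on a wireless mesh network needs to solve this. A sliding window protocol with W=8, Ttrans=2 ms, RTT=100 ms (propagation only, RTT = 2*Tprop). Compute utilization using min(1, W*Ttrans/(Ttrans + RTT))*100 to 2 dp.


Given: W = 8, Ttrans = 2 ms, RTT = 100 ms (= 2 * Tprop, Tprop = 50 ms)
Cycle time = Ttrans + RTT = 2 + 100 = 102 ms (first packet sent until its ACK returns)
W * Ttrans = 8 * 2 = 16 ms of sending per cycle
W * Ttrans / (Ttrans + RTT) = 16 / 102 = 0.156863
U = min(1, 0.156863) = 0.156863
U% = 15.69%

15.69


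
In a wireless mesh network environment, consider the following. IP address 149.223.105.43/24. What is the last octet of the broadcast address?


Given: IP = 149.223.105.43, prefix = /24
Host bits = 32 - 24 = 8
Network last octet = 43 AND mask = 0
Host part size = 2^8 - 1 = 255
Broadcast last octet = 0 OR 255 = 255

255


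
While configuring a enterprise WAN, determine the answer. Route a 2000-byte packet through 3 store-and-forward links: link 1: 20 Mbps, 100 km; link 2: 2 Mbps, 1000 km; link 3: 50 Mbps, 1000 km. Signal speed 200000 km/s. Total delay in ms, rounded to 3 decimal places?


Packet = 2000 bytes = 16000 bits. Store-and-forward: sum (t_trans + t_prop) per link.
Link 1: t_trans = 16000/(20*10^6) s = 0.8000 ms; t_prop = 100/200000 s = 0.5000 ms; subtotal = 1.3000 ms
Link 2: t_trans = 16000/(2*10^6) s = 8.0000 ms; t_prop = 1000/200000 s = 5.0000 ms; subtotal = 13.0000 ms
Link 3: t_trans = 16000/(50*10^6) s = 0.3200 ms; t_prop = 1000/200000 s = 5.0000 ms; subtotal = 5.3200 ms
End-to-end = 1.3000 + 13.0000 + 5.3200 = 19.6200 ms -> 19.620 ms (3 dp)

19.620


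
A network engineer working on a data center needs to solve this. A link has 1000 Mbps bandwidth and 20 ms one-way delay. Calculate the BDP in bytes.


Given: bandwidth = 1000 Mbps, delay = 20 ms
BDP in bits = 1000 * 10^6 * 20 / 1000
BDP in bits = 20000000
BDP in bytes = 20000000 / 8 = 2500000

2500000


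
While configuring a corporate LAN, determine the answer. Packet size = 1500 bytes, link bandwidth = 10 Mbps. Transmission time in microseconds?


Given: packet = 1500 bytes, bandwidth = 10 Mbps
Packet in bits = 1500 * 8 = 12000 bits
Bandwidth = 10 * 10^6 = 10000000 bps
Time = 12000 / 10000000 seconds
Time in us = 12000 * 10^6 / 10000000 = 1200

1200


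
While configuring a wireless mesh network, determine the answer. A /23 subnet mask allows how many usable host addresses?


Given: subnet mask /23
Host bits = 32 - 23 = 9
Total addresses = 2^9 = 512
Usable hosts = 512 - 2 (network + broadcast) = 510

510


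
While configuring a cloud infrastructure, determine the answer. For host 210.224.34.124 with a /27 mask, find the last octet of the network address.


Given: IP = 210.224.34.124, prefix = /27
Subnet mask = 255.255.255.224
Last octet of IP: 124
Last octet of mask: 224
Network last octet = 124 AND 224 = 96

96


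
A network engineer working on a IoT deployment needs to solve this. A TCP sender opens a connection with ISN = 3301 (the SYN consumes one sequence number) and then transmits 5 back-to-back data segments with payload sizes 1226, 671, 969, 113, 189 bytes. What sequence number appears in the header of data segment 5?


The SYN occupies sequence number ISN = 3301, so the first data byte is ISN + 1 = 3302.
SEQ of data segment i = (ISN + 1) + sum of payload sizes of segments 1..i-1.
Segment 1: SEQ = 3302, payload = 1226 bytes
Segment 2: SEQ = 4528, payload = 671 bytes
Segment 3: SEQ = 5199, payload = 969 bytes
Segment 4: SEQ = 6168, payload = 113 bytes
Segment 5: SEQ = 6281, payload = 189 bytes
SEQ of segment 5 = 3302 + 1226 + 671 + 969 + 113 = 6281

6281


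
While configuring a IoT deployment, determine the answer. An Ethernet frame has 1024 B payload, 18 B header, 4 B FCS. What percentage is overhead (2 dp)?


Given: payload = 1024 B, header = 18 B, trailer = 4 B
Overhead bytes = header + trailer = 18 + 4 = 22
Total frame = payload + overhead = 1024 + 22 = 1046
Overhead % = 22 / 1046 * 100 = 2.1033% -> 2.10% (2 dp)

2.10


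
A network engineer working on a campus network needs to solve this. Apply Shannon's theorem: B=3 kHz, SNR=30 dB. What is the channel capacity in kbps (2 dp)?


Given: B = 3 kHz, SNR = 30 dB
SNR linear = 10^(30/10) = 1000
1 + SNR = 1001
log2(1001) = 9.9672262588
C = 3 * 1000 * 9.9672262588 = 29901.6788 bps
C = 29.901679 kbps -> 29.90 kbps (2 dp)

29.90


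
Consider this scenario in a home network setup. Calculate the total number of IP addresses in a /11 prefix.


Given: CIDR prefix /11
Host bits = 32 - 11 = 21
Total addresses = 2^21 = 2097152

2097152


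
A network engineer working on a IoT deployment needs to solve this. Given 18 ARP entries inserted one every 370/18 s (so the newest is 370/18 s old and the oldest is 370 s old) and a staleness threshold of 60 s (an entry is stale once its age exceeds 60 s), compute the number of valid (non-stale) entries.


Ages are k * 370/18 s for k = 1..18 (spacing = 20.5556 s).
Entry k is valid iff k * 370/18 <= 60 iff k <= 18 * 60 / 370 = 2.9189
n_valid = floor(2.9189) = 2
(n_stale = 18 - 2 = 16)

2


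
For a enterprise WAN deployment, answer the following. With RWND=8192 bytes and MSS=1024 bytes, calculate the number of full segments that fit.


Given: RWND = 8192 bytes, MSS = 1024 bytes
Full segments = floor(RWND / MSS)
Full segments = floor(8192 / 1024)
Full segments = floor(8.0) = 8

8


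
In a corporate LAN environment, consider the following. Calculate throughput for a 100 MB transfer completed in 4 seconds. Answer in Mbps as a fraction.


Given: file = 100 MB, time = 4 s
File in Mb = 100 * 8 = 800 Mb
Throughput = 800 / 4 Mbps
Throughput = 200 Mbps

200


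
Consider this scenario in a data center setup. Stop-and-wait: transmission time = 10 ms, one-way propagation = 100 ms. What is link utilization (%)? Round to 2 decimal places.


Given: Ttrans = 10 ms, Tprop = 100 ms
RTT = 2 * Tprop = 2 * 100 = 200 ms
U = Ttrans / (Ttrans + RTT)
U = 10 / (10 + 200)
U = 10 / 210 = 0.047619
U% = 4.76%

4.76


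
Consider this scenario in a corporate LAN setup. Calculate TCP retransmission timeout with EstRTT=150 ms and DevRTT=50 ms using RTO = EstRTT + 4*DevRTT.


Given: EstRTT = 150 ms, DevRTT = 50 ms
Timeout = EstRTT + 4 * DevRTT
4 * DevRTT = 4 * 50 = 200
Timeout = 150 + 200 = 350 ms

350


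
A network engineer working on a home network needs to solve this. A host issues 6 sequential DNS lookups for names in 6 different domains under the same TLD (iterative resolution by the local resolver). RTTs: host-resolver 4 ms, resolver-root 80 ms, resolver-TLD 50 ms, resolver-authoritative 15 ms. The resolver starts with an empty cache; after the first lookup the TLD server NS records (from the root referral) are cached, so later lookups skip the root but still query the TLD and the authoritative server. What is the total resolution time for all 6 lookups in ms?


Lookup 1 (cold cache): local + root + TLD + auth = 4 + 80 + 50 + 15 = 149 ms
Lookups 2..6 (TLD NS cached -> skip root; new domain -> still ask TLD and auth): local + TLD + auth = 4 + 50 + 15 = 69 ms each
Remaining 5 lookups: 5 * 69 = 345 ms
Total = 149 + 345 = 494 ms

494


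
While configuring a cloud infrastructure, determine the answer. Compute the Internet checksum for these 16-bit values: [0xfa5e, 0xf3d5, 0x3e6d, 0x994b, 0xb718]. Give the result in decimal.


Given words: [0xfa5e, 0xf3d5, 0x3e6d, 0x994b, 0xb718]
Step 1: Sum all words
Raw sum = 64094 + 62421 + 15981 + 39243 + 46872 = 228611
Step 2: Fold carry: (32003 + 3) = 32006
One's complement = ~32006 & 0xFFFF = 33529

33529


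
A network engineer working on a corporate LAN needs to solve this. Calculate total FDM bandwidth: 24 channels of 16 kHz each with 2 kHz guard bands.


Given: 24 channels, 16 kHz each, guard = 2 kHz
Channel bandwidth = 24 * 16 = 384 kHz
Guard bands = 23 gaps * 2 kHz = 46 kHz
Total = 384 + 46 = 430 kHz

430


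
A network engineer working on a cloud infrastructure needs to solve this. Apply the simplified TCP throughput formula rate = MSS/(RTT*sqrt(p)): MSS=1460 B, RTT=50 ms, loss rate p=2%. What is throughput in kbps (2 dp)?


Given: MSS = 1460 bytes, RTT = 50 ms, loss = 2%
RTT in seconds = 50 / 1000 = 0.05
Loss rate = 2% = 0.02
sqrt(loss) = sqrt(0.02) = 0.141421356237
Throughput (bytes/s) = 1460 / (0.05 * 0.141421356237) = 206475.1801
Throughput (kbps) = 206475.1801 * 8 / 1000 = 1651.801441 -> 1651.80 kbps (2 dp)

1651.80


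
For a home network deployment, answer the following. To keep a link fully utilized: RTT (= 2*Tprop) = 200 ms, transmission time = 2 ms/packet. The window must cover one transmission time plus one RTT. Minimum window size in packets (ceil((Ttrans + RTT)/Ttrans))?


Given: Ttrans = 2 ms, RTT = 200 ms (= 2 * Tprop, Tprop = 100 ms)
Time until first ACK returns = Ttrans + RTT = 2 + 200 = 202 ms
Need W * Ttrans >= Ttrans + RTT  ->  W >= (Ttrans + RTT) / Ttrans
(Ttrans + RTT) / Ttrans = 202 / 2 = 101
W_min = ceil(101) = 101

101


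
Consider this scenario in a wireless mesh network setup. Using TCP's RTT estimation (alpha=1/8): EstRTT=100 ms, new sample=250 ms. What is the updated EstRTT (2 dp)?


Given: EstRTT = 100 ms, SampleRTT = 250 ms, alpha = 1/8
New EstRTT = (1 - alpha) * EstRTT + alpha * SampleRTT
(7/8) * 100 = 87.5
(1/8) * 250 = 31.25
New EstRTT = 87.5 + 31.25 = 118.75 ms -> 118.75 ms (2 dp)

118.75


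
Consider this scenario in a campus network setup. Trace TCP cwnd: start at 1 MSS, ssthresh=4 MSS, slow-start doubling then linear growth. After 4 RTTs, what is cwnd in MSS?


RTT 0: cwnd = 1 MSS (initial)
RTT 1: cwnd = 2 MSS (slow start, doubled)
RTT 2: cwnd = 4 MSS (slow start, doubled)
RTT 3: cwnd = 5 MSS (congestion avoidance, +1)
RTT 4: cwnd = 6 MSS (congestion avoidance, +1)

6


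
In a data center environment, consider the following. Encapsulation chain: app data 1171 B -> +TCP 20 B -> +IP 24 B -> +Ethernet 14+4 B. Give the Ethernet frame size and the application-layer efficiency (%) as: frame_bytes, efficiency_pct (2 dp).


TCP segment = 1171 + 20 = 1191 B
IP packet = 1191 + 24 = 1215 B
Ethernet frame = 1215 + 14 + 4 = 1233 B
Efficiency = app / frame = 1171 / 1233 = 0.949716 = 94.9716% -> 94.97% (2 dp)

1233, 94.97


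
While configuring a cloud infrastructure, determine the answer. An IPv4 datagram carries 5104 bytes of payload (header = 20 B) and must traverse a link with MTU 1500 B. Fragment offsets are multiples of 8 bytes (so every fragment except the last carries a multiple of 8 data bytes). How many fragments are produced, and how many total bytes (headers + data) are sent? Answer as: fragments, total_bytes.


Max data per non-final fragment = floor((MTU - header)/8)*8 = floor((1500 - 20)/8)*8 = floor(1480/8)*8 = 1480 B
Final fragment needs no 8-byte alignment: it can carry up to MTU - header = 1480 B
Non-final fragments needed = ceil((payload - 1480) / 1480) = ceil(3624/1480) = ceil(2.4486) = 3
Number of fragments = 3 + 1 = 4
Fragment sizes (data): 3 * 1480 B + 664 B (last, 664 <= 1480 OK)
Total bytes sent = payload + n_frags * header = 5104 + 4*20 = 5104 + 80 = 5184 B

4, 5184


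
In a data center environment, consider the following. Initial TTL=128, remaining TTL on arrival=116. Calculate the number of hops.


Given: initial TTL = 128, received TTL = 116
Hops = initial TTL - received TTL
Hops = 128 - 116 = 12

12


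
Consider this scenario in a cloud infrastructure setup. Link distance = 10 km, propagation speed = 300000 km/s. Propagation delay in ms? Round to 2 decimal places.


Given: distance = 10 km, speed = 300000 km/s
Delay = distance / speed = 10 / 300000 seconds
Delay in ms = 10 * 1000 / 300000
Delay = 0.0333 ms
Rounded to 2 dp = 0.03 ms

0.03


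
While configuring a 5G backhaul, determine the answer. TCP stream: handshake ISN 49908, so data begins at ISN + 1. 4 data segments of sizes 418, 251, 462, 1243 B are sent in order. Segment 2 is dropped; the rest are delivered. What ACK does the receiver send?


SYN uses sequence number 49908; first data byte = ISN + 1 = 49909.
Segment 1: SEQ = 49909, len = 418 B, covers [49909, 50326]
Segment 2: SEQ = 50327, len = 251 B, covers [50327, 50577] [LOST]
Segment 3: SEQ = 50578, len = 462 B, covers [50578, 51039]
Segment 4: SEQ = 51040, len = 1243 B, covers [51040, 52282]
In-order data received: bytes [49909, 50326] (segments 1..1).
Segment 2 missing -> gap begins at byte 50327; later segments buffered out of order.
Cumulative ACK = next expected in-order byte = 49909 + 418 = 50327

50327


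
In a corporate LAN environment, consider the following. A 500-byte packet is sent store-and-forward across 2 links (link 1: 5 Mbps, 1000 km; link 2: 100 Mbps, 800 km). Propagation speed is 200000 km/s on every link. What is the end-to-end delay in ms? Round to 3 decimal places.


Packet = 500 bytes = 4000 bits. Store-and-forward: sum (t_trans + t_prop) per link.
Link 1: t_trans = 4000/(5*10^6) s = 0.8000 ms; t_prop = 1000/200000 s = 5.0000 ms; subtotal = 5.8000 ms
Link 2: t_trans = 4000/(100*10^6) s = 0.0400 ms; t_prop = 800/200000 s = 4.0000 ms; subtotal = 4.0400 ms
End-to-end = 5.8000 + 4.0400 = 9.8400 ms -> 9.840 ms (3 dp)

9.840


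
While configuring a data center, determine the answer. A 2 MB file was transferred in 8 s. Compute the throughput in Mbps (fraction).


Given: file = 2 MB, time = 8 s
File in Mb = 2 * 8 = 16 Mb
Throughput = 16 / 8 Mbps
Throughput = 2 Mbps

2


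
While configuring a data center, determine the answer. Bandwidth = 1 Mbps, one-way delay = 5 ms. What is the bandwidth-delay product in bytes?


Given: bandwidth = 1 Mbps, delay = 5 ms
BDP in bits = 1 * 10^6 * 5 / 1000
BDP in bits = 5000
BDP in bytes = 5000 / 8 = 625

625


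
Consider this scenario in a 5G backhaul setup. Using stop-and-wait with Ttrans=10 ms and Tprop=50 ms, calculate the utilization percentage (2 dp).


Given: Ttrans = 10 ms, Tprop = 50 ms
RTT = 2 * Tprop = 2 * 50 = 100 ms
U = Ttrans / (Ttrans + RTT)
U = 10 / (10 + 100)
U = 10 / 110 = 0.090909
U% = 9.09%

9.09


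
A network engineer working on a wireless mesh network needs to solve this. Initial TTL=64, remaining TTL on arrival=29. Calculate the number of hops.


Given: initial TTL = 64, received TTL = 29
Hops = initial TTL - received TTL
Hops = 64 - 29 = 35

35


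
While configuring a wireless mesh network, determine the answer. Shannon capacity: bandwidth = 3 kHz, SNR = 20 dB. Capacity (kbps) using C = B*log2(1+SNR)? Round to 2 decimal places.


Given: B = 3 kHz, SNR = 20 dB
SNR linear = 10^(20/10) = 100
1 + SNR = 101
log2(101) = 6.6582114828
C = 3 * 1000 * 6.6582114828 = 19974.6344 bps
C = 19.974634 kbps -> 19.97 kbps (2 dp)

19.97


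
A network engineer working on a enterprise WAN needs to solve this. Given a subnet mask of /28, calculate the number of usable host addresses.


Given: subnet mask /28
Host bits = 32 - 28 = 4
Total addresses = 2^4 = 16
Usable hosts = 16 - 2 (network + broadcast) = 14

14


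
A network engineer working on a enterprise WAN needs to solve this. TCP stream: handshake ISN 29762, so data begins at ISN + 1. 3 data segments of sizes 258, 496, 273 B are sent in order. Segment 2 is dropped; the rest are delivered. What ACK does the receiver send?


SYN uses sequence number 29762; first data byte = ISN + 1 = 29763.
Segment 1: SEQ = 29763, len = 258 B, covers [29763, 30020]
Segment 2: SEQ = 30021, len = 496 B, covers [30021, 30516] [LOST]
Segment 3: SEQ = 30517, len = 273 B, covers [30517, 30789]
In-order data received: bytes [29763, 30020] (segments 1..1).
Segment 2 missing -> gap begins at byte 30021; later segments buffered out of order.
Cumulative ACK = next expected in-order byte = 29763 + 258 = 30021

30021
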